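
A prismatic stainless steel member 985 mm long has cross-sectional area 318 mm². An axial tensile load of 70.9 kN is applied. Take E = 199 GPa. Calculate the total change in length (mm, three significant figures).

δ_mech = NL/(AE) = 70900·985/(318·199000) = 1.104 mm.

1.10 mm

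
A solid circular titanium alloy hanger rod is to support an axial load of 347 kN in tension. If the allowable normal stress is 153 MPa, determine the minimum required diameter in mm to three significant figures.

Required area A ≥ P/σ_allow = 347000/153 = 2268 mm².
For a solid circular section, d ≥ √(4A/π) = 53.74 mm.

53.7 mm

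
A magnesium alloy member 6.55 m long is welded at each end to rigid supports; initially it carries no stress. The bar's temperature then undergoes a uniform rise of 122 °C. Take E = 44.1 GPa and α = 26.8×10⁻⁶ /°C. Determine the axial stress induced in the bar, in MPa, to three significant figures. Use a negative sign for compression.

Free thermal expansion αLΔT = 26.8e-6 · 6550 · 122 = 21.42 mm.
The walls impose strain ε = −(21.42)/6550 = -3.2696e-03; σ = Eε = 44100 · -3.2696e-03 = -144.2 MPa.

-144 MPa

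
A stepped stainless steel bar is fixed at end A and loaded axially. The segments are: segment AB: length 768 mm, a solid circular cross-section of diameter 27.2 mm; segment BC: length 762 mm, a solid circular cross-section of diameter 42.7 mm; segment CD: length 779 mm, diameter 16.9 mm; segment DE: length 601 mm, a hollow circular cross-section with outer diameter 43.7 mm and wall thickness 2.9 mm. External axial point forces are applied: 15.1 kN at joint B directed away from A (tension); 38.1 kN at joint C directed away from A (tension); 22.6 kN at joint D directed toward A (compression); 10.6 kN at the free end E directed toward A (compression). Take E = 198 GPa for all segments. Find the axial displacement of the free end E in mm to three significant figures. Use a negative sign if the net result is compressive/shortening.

Internal axial forces (sectioning from the free end, tension +): N_DE = -10.6 kN, N_CD = -33.2 kN, N_BC = 4.9 kN, N_AB = 20 kN.
A_AB = 581.1 mm².
A_BC = 1432 mm².
A_CD = 224.3 mm².
A_DE = 371.7 mm².
δ_AB = 20000·768/(581.1·198000) = 0.1335 mm
δ_BC = 4900·762/(1432·198000) = 0.01317 mm
δ_CD = -33200·779/(224.3·198000) = -0.5823 mm
δ_DE = -10600·601/(371.7·198000) = -0.08656 mm
δ = Σδ_i = -0.5222 mm.

-0.522 mm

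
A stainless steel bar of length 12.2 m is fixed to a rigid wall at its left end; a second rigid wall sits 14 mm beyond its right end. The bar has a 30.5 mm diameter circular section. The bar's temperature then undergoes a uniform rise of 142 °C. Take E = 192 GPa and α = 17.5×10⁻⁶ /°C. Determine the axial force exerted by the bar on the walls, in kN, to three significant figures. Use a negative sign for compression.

Free thermal expansion αLΔT = 17.5e-6 · 12200 · 142 = 30.32 mm.
The walls engage after the gap closes; constrained expansion = 30.32 − 14 = 16.32 mm.
The walls impose strain ε = −(16.32)/12200 = -1.3375e-03; σ = Eε = 192000 · -1.3375e-03 = -256.8 MPa.
Wall reaction R = σ·A = -256.8·730.6 = -187600 N = -187.6 kN.

-188 kN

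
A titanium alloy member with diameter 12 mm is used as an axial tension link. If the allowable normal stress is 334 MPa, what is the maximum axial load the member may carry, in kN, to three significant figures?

A = 113.1 mm².
P_max = σ_allow · A = 334 · 113.1 = 37770 N = 37.77 kN.

37.8 kN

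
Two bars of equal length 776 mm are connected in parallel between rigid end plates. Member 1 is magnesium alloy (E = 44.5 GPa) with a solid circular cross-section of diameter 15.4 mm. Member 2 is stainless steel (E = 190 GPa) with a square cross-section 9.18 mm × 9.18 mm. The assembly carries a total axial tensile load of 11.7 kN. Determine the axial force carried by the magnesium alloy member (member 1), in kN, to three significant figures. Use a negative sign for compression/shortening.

3.99 kN

A_1 = 186.3 mm².
A_2 = 84.27 mm².
Equal strain + equilibrium ⇒ each member carries load in proportion to AE: A₁E₁ = 8289000 N, A₂E₂ = 16010000 N, ΣAE = 24300000 N.
F₁ = P·A₁E₁/ΣAE = 11700·8289000/24300000 = 3991 N.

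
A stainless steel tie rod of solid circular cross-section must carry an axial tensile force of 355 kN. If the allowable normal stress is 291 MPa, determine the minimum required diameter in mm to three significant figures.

Required area A ≥ P/σ_allow = 355000/291 = 1220 mm².
For a solid circular section, d ≥ √(4A/π) = 39.41 mm.

39.4 mm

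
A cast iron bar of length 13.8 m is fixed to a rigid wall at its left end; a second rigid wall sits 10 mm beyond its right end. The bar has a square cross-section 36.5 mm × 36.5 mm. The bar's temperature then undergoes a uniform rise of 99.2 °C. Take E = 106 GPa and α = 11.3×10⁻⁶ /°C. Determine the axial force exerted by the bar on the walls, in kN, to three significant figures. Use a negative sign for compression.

Free thermal expansion αLΔT = 11.3e-6 · 13800 · 99.2 = 15.47 mm.
The walls engage after the gap closes; constrained expansion = 15.47 − 10 = 5.469 mm.
The walls impose strain ε = −(5.469)/13800 = -3.9632e-04; σ = Eε = 106000 · -3.9632e-04 = -42.01 MPa.
Wall reaction R = σ·A = -42.01·1332 = -55970 N = -55.97 kN.

-56.0 kN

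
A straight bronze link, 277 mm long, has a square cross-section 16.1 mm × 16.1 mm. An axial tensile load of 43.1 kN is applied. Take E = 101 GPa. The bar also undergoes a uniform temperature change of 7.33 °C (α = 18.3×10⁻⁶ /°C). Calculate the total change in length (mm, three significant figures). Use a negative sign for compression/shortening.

A = 259.2 mm².
δ_mech = NL/(AE) = 43100·277/(259.2·101000) = 0.456 mm.
δ_thermal = αLΔT = 18.3e-6·277·7.33 = 0.03716 mm.
δ = δ_mech + δ_thermal = 0.4932 mm.

0.493 mm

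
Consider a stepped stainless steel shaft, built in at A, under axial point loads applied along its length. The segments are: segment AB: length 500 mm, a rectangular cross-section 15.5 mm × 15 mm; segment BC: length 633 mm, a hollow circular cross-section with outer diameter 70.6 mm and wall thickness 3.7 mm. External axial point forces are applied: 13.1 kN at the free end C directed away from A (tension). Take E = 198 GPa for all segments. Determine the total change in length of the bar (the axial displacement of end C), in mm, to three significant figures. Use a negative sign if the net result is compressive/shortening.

0.196 mm

Internal axial forces (sectioning from the free end, tension +): N_BC = 13.1 kN, N_AB = 13.1 kN.
A_AB = 232.5 mm².
A_BC = 777.6 mm².
δ_AB = 13100·500/(232.5·198000) = 0.1423 mm
δ_BC = 13100·633/(777.6·198000) = 0.05386 mm
δ = Σδ_i = 0.1961 mm.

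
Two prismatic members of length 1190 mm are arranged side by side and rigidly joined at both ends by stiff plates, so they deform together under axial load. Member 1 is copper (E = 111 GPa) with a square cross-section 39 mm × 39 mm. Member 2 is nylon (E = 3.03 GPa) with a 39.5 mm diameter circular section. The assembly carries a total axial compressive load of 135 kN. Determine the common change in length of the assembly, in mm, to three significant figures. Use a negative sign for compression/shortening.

-0.931 mm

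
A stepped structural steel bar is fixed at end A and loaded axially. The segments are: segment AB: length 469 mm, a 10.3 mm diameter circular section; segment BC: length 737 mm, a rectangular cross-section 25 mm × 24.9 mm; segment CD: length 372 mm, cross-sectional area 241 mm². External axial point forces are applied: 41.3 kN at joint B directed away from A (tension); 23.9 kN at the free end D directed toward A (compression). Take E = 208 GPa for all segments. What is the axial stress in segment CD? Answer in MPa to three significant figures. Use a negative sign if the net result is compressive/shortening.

Internal axial forces (sectioning from the free end, tension +): N_CD = -23.9 kN, N_BC = -23.9 kN, N_AB = 17.4 kN.
σ_CD = N_CD/A_CD = -23900/241 = -99.17 MPa.

-99.2 MPa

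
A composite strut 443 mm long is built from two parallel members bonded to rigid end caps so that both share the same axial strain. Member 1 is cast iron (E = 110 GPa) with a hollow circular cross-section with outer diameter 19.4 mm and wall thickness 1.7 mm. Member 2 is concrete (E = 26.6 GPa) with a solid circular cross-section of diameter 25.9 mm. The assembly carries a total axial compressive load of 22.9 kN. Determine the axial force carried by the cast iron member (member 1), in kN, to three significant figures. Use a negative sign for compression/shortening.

-9.75 kN

A_1 = 94.53 mm².
A_2 = 526.9 mm².
Equal strain + equilibrium ⇒ each member carries load in proportion to AE: A₁E₁ = 10400000 N, A₂E₂ = 14010000 N, ΣAE = 24410000 N.
F₁ = P·A₁E₁/ΣAE = -22900·10400000/24410000 = -9754 N.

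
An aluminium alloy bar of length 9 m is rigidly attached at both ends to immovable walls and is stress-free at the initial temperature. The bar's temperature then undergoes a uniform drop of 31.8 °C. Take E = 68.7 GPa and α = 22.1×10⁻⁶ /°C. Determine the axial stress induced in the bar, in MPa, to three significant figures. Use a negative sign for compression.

48.3 MPa

Free thermal expansion αLΔT = 22.1e-6 · 9000 · -31.8 = -6.325 mm.
The walls impose strain ε = −(-6.325)/9000 = 7.0278e-04; σ = Eε = 68700 · 7.0278e-04 = 48.28 MPa.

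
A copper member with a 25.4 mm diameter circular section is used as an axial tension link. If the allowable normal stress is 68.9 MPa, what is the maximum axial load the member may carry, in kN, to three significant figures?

A = 506.7 mm².
P_max = σ_allow · A = 68.9 · 506.7 = 34910 N = 34.91 kN.

34.9 kN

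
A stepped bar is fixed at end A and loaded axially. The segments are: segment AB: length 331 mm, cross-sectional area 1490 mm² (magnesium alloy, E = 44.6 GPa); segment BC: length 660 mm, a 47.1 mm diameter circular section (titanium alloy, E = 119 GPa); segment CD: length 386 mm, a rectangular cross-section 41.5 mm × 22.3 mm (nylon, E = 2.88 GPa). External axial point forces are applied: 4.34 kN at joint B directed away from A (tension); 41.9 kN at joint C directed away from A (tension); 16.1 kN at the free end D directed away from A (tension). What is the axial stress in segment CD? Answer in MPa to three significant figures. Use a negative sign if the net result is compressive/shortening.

Internal axial forces (sectioning from the free end, tension +): N_CD = 16.1 kN, N_BC = 58 kN, N_AB = 62.34 kN.
A_CD = 925.5 mm².
σ_CD = N_CD/A_CD = 16100/925.5 = 17.4 MPa.

17.4 MPa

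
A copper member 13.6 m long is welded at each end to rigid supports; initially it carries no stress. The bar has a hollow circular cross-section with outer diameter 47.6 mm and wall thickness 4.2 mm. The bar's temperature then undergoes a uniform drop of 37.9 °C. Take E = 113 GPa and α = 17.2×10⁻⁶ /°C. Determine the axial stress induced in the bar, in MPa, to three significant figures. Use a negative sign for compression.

Free thermal expansion αLΔT = 17.2e-6 · 13600 · -37.9 = -8.866 mm.
The walls impose strain ε = −(-8.866)/13600 = 6.5188e-04; σ = Eε = 113000 · 6.5188e-04 = 73.66 MPa.

73.7 MPa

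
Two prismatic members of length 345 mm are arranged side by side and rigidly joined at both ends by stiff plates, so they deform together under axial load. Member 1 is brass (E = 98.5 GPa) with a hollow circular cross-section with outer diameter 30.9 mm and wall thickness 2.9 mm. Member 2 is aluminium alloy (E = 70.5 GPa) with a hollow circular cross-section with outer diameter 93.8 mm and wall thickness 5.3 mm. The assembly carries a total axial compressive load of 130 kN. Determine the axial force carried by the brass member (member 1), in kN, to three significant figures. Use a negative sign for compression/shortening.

A_1 = 255.1 mm².
A_2 = 1474 mm².
Equal strain + equilibrium ⇒ each member carries load in proportion to AE: A₁E₁ = 25130000 N, A₂E₂ = 103900000 N, ΣAE = 129000000 N.
F₁ = P·A₁E₁/ΣAE = -130000·25130000/129000000 = -25320 N.

-25.3 kN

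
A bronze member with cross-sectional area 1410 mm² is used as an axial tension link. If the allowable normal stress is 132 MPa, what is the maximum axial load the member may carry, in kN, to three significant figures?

186 kN

P_max = σ_allow · A = 132 · 1410 = 186100 N = 186.1 kN.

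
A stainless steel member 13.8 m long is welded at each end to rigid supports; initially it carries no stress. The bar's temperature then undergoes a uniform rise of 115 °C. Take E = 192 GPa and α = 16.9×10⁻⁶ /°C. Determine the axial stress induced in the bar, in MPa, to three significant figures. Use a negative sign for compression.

-373 MPa

Free thermal expansion αLΔT = 16.9e-6 · 13800 · 115 = 26.82 mm.
The walls impose strain ε = −(26.82)/13800 = -1.9435e-03; σ = Eε = 192000 · -1.9435e-03 = -373.2 MPa.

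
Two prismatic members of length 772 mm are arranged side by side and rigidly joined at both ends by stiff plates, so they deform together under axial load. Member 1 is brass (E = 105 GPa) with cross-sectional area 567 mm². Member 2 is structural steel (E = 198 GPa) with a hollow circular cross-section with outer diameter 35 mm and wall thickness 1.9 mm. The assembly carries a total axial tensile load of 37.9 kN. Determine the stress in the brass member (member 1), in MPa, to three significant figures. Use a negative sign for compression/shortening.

40.3 MPa

A_2 = 197.6 mm².
Equal strain + equilibrium ⇒ each member carries load in proportion to AE: A₁E₁ = 59540000 N, A₂E₂ = 39120000 N, ΣAE = 98650000 N.
σ₁ = P·E₁/ΣAE = 37900·105000/98650000 = 40.34 MPa.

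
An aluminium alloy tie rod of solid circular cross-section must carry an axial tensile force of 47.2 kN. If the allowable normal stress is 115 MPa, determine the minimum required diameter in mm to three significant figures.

Required area A ≥ P/σ_allow = 47200/115 = 410.4 mm².
For a solid circular section, d ≥ √(4A/π) = 22.86 mm.

22.9 mm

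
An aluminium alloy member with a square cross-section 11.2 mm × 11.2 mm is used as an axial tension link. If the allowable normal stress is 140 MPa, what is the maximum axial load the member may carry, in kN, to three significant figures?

17.6 kN

A = 125.4 mm².
P_max = σ_allow · A = 140 · 125.4 = 17560 N = 17.56 kN.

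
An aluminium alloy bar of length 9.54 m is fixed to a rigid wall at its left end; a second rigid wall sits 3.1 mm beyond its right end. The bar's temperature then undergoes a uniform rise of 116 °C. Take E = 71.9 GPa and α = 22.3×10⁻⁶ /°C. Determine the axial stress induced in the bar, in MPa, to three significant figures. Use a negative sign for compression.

-163 MPa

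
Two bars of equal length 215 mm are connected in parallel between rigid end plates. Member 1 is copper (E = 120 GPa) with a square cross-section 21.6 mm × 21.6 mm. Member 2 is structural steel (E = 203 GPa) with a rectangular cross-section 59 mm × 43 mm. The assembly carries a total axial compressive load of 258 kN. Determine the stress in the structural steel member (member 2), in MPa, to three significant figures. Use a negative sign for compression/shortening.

-91.7 MPa

A_1 = 466.6 mm².
A_2 = 2537 mm².
Equal strain + equilibrium ⇒ each member carries load in proportion to AE: A₁E₁ = 55990000 N, A₂E₂ = 515000000 N, ΣAE = 571000000 N.
σ₂ = P·E₂/ΣAE = -258000·203000/571000000 = -91.72 MPa.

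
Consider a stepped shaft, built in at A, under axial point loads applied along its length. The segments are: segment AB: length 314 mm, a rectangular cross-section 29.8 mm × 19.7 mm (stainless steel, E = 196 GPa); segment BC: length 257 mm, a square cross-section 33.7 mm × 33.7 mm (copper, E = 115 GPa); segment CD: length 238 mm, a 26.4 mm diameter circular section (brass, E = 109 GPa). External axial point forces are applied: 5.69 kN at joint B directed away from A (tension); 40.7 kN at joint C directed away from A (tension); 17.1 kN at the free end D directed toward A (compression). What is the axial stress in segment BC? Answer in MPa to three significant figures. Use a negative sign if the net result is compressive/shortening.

20.8 MPa

Internal axial forces (sectioning from the free end, tension +): N_CD = -17.1 kN, N_BC = 23.6 kN, N_AB = 29.29 kN.
A_BC = 1136 mm².
σ_BC = N_BC/A_BC = 23600/1136 = 20.78 MPa.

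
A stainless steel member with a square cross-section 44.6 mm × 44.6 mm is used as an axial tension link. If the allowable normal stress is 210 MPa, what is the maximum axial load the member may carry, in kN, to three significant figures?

418 kN

A = 1989 mm².
P_max = σ_allow · A = 210 · 1989 = 417700 N = 417.7 kN.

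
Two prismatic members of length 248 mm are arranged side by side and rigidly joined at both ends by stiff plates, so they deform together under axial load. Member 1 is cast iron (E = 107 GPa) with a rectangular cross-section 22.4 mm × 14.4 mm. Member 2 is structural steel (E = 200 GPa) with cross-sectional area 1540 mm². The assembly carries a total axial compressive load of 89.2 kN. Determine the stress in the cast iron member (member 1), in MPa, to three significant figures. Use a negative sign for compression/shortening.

-27.9 MPa

A_1 = 322.6 mm².
Equal strain + equilibrium ⇒ each member carries load in proportion to AE: A₁E₁ = 34510000 N, A₂E₂ = 308000000 N, ΣAE = 342500000 N.
σ₁ = P·E₁/ΣAE = -89200·107000/342500000 = -27.87 MPa.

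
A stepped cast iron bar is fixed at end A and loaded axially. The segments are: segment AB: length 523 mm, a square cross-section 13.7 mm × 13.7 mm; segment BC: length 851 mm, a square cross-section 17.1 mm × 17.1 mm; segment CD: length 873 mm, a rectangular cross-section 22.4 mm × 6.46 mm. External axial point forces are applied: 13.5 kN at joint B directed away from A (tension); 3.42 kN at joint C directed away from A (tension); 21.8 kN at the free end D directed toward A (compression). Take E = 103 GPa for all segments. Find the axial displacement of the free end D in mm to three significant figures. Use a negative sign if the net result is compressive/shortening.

-1.93 mm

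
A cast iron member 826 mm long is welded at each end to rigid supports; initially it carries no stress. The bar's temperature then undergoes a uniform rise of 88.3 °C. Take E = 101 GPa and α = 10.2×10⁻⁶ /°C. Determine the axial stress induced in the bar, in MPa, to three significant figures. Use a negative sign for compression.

-91.0 MPa

Free thermal expansion αLΔT = 10.2e-6 · 826 · 88.3 = 0.7439 mm.
The walls impose strain ε = −(0.7439)/826 = -9.0066e-04; σ = Eε = 101000 · -9.0066e-04 = -90.97 MPa.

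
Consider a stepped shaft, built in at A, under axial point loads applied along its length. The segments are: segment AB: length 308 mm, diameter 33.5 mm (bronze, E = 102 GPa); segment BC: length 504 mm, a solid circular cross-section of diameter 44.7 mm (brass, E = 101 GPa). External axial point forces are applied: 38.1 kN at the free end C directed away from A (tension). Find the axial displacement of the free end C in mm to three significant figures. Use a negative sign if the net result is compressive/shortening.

Internal axial forces (sectioning from the free end, tension +): N_BC = 38.1 kN, N_AB = 38.1 kN.
A_AB = 881.4 mm².
A_BC = 1569 mm².
δ_AB = 38100·308/(881.4·102000) = 0.1305 mm
δ_BC = 38100·504/(1569·101000) = 0.1212 mm
δ = Σδ_i = 0.2517 mm.

0.252 mm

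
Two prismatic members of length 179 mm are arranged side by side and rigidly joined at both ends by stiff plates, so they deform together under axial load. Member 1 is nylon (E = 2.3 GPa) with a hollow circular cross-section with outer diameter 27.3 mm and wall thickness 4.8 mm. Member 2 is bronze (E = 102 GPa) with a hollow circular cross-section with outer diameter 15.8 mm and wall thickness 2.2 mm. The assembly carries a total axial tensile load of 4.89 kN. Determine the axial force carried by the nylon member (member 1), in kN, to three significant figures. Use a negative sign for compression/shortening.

0.368 kN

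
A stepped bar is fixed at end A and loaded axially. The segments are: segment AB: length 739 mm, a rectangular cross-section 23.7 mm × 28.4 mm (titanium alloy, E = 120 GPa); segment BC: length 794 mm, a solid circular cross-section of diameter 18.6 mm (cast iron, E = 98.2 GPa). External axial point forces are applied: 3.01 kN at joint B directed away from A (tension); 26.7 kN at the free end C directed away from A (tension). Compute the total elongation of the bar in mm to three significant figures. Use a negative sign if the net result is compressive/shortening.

1.07 mm

Internal axial forces (sectioning from the free end, tension +): N_BC = 26.7 kN, N_AB = 29.71 kN.
A_AB = 673.1 mm².
A_BC = 271.7 mm².
δ_AB = 29710·739/(673.1·120000) = 0.2718 mm
δ_BC = 26700·794/(271.7·98200) = 0.7945 mm
δ = Σδ_i = 1.066 mm.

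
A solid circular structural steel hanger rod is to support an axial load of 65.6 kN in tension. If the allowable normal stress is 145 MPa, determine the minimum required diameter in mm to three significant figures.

Required area A ≥ P/σ_allow = 65600/145 = 452.4 mm².
For a solid circular section, d ≥ √(4A/π) = 24 mm.

24.0 mm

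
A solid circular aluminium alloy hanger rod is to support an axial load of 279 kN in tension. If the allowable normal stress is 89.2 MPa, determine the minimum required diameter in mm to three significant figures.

63.1 mm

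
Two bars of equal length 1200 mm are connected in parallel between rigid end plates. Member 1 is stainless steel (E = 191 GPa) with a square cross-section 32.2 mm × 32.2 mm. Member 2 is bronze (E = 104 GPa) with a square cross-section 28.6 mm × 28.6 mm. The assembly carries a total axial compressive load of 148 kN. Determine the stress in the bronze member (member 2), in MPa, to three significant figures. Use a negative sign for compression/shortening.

-54.4 MPa

A_1 = 1037 mm².
A_2 = 818 mm².
Equal strain + equilibrium ⇒ each member carries load in proportion to AE: A₁E₁ = 198000000 N, A₂E₂ = 85070000 N, ΣAE = 283100000 N.
σ₂ = P·E₂/ΣAE = -148000·104000/283100000 = -54.37 MPa.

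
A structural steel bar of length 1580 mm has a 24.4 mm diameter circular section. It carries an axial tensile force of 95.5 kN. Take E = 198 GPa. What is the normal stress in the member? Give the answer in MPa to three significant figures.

A = 467.6 mm².
σ = N/A = 95500/467.6 = 204.2 MPa.

204 MPa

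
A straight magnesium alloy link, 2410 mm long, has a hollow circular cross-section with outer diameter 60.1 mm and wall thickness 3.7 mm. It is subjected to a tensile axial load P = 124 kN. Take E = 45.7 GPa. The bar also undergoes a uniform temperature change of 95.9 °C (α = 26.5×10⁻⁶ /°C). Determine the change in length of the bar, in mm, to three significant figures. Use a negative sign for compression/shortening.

16.1 mm

A = 655.6 mm².
δ_mech = NL/(AE) = 124000·2410/(655.6·45700) = 9.975 mm.
δ_thermal = αLΔT = 26.5e-6·2410·95.9 = 6.125 mm.
δ = δ_mech + δ_thermal = 16.1 mm.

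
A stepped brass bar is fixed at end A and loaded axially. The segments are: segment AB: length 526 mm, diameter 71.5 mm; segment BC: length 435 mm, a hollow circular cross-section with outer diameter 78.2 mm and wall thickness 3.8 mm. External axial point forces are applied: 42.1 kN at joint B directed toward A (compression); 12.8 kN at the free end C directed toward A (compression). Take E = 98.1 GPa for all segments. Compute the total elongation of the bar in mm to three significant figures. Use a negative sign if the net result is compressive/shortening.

Internal axial forces (sectioning from the free end, tension +): N_BC = -12.8 kN, N_AB = -54.9 kN.
A_AB = 4015 mm².
A_BC = 888.2 mm².
δ_AB = -54900·526/(4015·98100) = -0.07331 mm
δ_BC = -12800·435/(888.2·98100) = -0.0639 mm
δ = Σδ_i = -0.1372 mm.

-0.137 mm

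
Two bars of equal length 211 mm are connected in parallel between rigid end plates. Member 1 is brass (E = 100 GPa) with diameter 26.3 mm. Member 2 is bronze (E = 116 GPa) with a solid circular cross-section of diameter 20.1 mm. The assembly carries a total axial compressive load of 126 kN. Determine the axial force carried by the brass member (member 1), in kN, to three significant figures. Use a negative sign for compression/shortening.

A_1 = 543.3 mm².
A_2 = 317.3 mm².
Equal strain + equilibrium ⇒ each member carries load in proportion to AE: A₁E₁ = 54330000 N, A₂E₂ = 36810000 N, ΣAE = 91130000 N.
F₁ = P·A₁E₁/ΣAE = -126000·54330000/91130000 = -75110 N.

-75.1 kN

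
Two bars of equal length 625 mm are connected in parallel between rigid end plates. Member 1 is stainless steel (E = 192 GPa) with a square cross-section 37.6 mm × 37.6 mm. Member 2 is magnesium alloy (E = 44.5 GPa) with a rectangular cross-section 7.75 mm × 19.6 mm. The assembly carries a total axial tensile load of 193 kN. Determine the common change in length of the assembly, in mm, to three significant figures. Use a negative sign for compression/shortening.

A_1 = 1414 mm².
A_2 = 151.9 mm².
Equal strain + equilibrium ⇒ each member carries load in proportion to AE: A₁E₁ = 271400000 N, A₂E₂ = 6760000 N, ΣAE = 278200000 N.
δ = PL/ΣAE = 193000·625/278200000 = 0.4336 mm.

0.434 mm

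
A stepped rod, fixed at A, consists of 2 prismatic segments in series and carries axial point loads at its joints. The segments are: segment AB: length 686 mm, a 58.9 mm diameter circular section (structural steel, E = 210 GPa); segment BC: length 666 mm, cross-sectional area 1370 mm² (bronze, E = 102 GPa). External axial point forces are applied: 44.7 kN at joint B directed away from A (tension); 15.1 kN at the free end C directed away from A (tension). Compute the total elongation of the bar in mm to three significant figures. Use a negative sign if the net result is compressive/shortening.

0.144 mm

Internal axial forces (sectioning from the free end, tension +): N_BC = 15.1 kN, N_AB = 59.8 kN.
A_AB = 2725 mm².
δ_AB = 59800·686/(2725·210000) = 0.07169 mm
δ_BC = 15100·666/(1370·102000) = 0.07197 mm
δ = Σδ_i = 0.1437 mm.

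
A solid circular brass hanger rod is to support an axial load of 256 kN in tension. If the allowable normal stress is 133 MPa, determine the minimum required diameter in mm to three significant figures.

49.5 mm

Required area A ≥ P/σ_allow = 256000/133 = 1925 mm².
For a solid circular section, d ≥ √(4A/π) = 49.51 mm.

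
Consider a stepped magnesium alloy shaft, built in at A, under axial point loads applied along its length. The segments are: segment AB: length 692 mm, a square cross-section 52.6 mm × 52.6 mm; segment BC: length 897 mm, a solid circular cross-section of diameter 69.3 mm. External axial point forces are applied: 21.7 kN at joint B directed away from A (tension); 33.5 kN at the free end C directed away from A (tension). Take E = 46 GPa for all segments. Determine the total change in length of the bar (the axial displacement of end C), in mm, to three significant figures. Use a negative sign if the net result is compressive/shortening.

Internal axial forces (sectioning from the free end, tension +): N_BC = 33.5 kN, N_AB = 55.2 kN.
A_AB = 2767 mm².
A_BC = 3772 mm².
δ_AB = 55200·692/(2767·46000) = 0.3001 mm
δ_BC = 33500·897/(3772·46000) = 0.1732 mm
δ = Σδ_i = 0.4733 mm.

0.473 mm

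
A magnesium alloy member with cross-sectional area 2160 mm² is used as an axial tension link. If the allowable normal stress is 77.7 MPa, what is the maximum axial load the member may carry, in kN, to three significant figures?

168 kN

P_max = σ_allow · A = 77.7 · 2160 = 167800 N = 167.8 kN.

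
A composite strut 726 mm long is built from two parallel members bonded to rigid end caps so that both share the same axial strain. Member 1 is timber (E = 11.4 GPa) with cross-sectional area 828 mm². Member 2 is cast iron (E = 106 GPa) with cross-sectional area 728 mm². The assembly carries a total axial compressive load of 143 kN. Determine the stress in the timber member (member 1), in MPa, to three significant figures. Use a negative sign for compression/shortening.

Equal strain + equilibrium ⇒ each member carries load in proportion to AE: A₁E₁ = 9439000 N, A₂E₂ = 77170000 N, ΣAE = 86610000 N.
σ₁ = P·E₁/ΣAE = -143000·11400/86610000 = -18.82 MPa.

-18.8 MPa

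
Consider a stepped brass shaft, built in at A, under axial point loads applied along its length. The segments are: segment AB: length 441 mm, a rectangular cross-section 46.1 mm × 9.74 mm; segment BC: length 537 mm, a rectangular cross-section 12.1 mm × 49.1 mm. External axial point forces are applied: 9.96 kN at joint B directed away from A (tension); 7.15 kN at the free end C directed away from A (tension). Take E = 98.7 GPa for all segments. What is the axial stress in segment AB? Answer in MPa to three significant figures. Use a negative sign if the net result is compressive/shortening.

38.1 MPa

Internal axial forces (sectioning from the free end, tension +): N_BC = 7.15 kN, N_AB = 17.11 kN.
A_AB = 449 mm².
σ_AB = N_AB/A_AB = 17110/449 = 38.11 MPa.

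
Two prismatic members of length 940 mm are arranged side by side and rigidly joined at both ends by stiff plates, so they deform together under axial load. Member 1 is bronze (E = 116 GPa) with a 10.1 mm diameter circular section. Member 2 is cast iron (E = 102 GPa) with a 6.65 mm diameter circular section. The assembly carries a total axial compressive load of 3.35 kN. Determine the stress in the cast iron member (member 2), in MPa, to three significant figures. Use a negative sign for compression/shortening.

A_1 = 80.12 mm².
A_2 = 34.73 mm².
Equal strain + equilibrium ⇒ each member carries load in proportion to AE: A₁E₁ = 9294000 N, A₂E₂ = 3543000 N, ΣAE = 12840000 N.
σ₂ = P·E₂/ΣAE = -3350·102000/12840000 = -26.62 MPa.

-26.6 MPa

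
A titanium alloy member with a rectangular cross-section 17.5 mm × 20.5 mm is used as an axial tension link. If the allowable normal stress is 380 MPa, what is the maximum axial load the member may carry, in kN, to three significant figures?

136 kN

A = 358.8 mm².
P_max = σ_allow · A = 380 · 358.8 = 136300 N = 136.3 kN.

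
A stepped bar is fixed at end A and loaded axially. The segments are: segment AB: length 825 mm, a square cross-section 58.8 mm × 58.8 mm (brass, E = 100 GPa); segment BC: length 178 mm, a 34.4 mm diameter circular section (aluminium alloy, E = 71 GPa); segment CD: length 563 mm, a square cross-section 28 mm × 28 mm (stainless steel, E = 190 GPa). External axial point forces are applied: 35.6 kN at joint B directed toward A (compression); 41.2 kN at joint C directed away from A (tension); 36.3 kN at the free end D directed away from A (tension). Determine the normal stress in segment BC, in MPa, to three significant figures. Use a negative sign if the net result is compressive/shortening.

83.4 MPa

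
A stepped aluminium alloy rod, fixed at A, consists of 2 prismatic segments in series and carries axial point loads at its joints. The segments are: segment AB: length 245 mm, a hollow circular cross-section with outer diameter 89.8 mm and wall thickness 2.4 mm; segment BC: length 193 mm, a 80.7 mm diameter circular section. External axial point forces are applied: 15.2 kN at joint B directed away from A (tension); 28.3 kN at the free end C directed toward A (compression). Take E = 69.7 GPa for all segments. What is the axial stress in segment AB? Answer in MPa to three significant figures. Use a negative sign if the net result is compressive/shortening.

-19.9 MPa

Internal axial forces (sectioning from the free end, tension +): N_BC = -28.3 kN, N_AB = -13.1 kN.
A_AB = 659 mm².
σ_AB = N_AB/A_AB = -13100/659 = -19.88 MPa.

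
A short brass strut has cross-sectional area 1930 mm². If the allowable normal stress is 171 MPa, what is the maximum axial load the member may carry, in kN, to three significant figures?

330 kN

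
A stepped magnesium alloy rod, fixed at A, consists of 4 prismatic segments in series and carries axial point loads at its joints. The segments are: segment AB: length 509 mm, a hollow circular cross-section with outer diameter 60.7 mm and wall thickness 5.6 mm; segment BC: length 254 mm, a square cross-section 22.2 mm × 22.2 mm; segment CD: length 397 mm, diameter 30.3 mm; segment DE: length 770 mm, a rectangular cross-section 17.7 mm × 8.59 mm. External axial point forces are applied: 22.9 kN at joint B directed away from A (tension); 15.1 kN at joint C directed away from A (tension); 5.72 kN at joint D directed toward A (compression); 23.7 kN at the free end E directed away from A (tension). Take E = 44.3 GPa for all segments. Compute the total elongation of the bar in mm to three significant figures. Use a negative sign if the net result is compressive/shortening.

3.98 mm

Internal axial forces (sectioning from the free end, tension +): N_DE = 23.7 kN, N_CD = 17.98 kN, N_BC = 33.08 kN, N_AB = 55.98 kN.
A_AB = 969.4 mm².
A_BC = 492.8 mm².
A_CD = 721.1 mm².
A_DE = 152 mm².
δ_AB = 55980·509/(969.4·44300) = 0.6635 mm
δ_BC = 33080·254/(492.8·44300) = 0.3848 mm
δ_CD = 17980·397/(721.1·44300) = 0.2235 mm
δ_DE = 23700·770/(152·44300) = 2.709 mm
δ = Σδ_i = 3.981 mm.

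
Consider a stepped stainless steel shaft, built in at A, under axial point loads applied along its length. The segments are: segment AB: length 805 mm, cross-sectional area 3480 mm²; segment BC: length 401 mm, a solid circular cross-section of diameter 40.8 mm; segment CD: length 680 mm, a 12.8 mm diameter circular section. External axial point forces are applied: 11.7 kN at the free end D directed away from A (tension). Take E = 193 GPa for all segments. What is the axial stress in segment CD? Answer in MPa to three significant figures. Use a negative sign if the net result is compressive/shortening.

90.9 MPa

Internal axial forces (sectioning from the free end, tension +): N_CD = 11.7 kN, N_BC = 11.7 kN, N_AB = 11.7 kN.
A_CD = 128.7 mm².
σ_CD = N_CD/A_CD = 11700/128.7 = 90.92 MPa.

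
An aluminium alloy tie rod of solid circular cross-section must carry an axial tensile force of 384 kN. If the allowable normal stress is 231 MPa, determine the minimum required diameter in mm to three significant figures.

46.0 mm

Required area A ≥ P/σ_allow = 384000/231 = 1662 mm².
For a solid circular section, d ≥ √(4A/π) = 46.01 mm.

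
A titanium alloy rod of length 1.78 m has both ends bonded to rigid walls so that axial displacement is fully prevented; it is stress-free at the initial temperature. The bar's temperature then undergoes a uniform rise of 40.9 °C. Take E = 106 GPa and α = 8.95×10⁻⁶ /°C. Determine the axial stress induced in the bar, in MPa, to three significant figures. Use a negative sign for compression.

-38.8 MPa

Free thermal expansion αLΔT = 8.95e-6 · 1780 · 40.9 = 0.6516 mm.
The walls impose strain ε = −(0.6516)/1780 = -3.6605e-04; σ = Eε = 106000 · -3.6605e-04 = -38.8 MPa.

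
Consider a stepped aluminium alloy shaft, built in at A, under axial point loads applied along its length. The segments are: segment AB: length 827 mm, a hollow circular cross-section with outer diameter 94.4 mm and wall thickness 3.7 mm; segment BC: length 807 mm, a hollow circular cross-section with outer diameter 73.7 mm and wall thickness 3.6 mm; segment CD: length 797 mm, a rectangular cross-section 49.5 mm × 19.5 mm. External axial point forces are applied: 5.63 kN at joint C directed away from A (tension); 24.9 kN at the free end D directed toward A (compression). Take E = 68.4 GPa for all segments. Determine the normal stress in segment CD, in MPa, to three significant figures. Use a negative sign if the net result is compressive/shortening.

-25.8 MPa

Internal axial forces (sectioning from the free end, tension +): N_CD = -24.9 kN, N_BC = -19.27 kN, N_AB = -19.27 kN.
A_CD = 965.2 mm².
σ_CD = N_CD/A_CD = -24900/965.2 = -25.8 MPa.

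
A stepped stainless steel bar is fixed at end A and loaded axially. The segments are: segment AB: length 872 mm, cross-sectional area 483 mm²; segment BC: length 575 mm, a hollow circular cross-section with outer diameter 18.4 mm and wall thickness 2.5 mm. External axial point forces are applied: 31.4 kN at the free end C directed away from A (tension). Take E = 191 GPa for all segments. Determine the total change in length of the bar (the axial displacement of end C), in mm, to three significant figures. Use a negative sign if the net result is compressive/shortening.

Internal axial forces (sectioning from the free end, tension +): N_BC = 31.4 kN, N_AB = 31.4 kN.
A_BC = 124.9 mm².
δ_AB = 31400·872/(483·191000) = 0.2968 mm
δ_BC = 31400·575/(124.9·191000) = 0.757 mm
δ = Σδ_i = 1.054 mm.

1.05 mm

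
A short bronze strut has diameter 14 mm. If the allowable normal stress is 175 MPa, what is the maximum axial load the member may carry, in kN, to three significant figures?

A = 153.9 mm².
P_max = σ_allow · A = 175 · 153.9 = 26940 N = 26.94 kN.

26.9 kN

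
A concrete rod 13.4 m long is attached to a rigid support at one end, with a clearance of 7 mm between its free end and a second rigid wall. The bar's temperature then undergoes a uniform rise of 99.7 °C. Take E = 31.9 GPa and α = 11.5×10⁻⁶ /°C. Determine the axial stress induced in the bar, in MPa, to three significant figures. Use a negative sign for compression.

-19.9 MPa

Free thermal expansion αLΔT = 11.5e-6 · 13400 · 99.7 = 15.36 mm.
The walls engage after the gap closes; constrained expansion = 15.36 − 7 = 8.364 mm.
The walls impose strain ε = −(8.364)/13400 = -6.2416e-04; σ = Eε = 31900 · -6.2416e-04 = -19.91 MPa.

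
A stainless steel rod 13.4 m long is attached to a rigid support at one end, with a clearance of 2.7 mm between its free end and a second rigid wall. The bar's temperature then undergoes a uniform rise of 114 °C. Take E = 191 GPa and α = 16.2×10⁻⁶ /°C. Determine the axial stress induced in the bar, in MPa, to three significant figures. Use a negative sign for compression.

Free thermal expansion αLΔT = 16.2e-6 · 13400 · 114 = 24.75 mm.
The walls engage after the gap closes; constrained expansion = 24.75 − 2.7 = 22.05 mm.
The walls impose strain ε = −(22.05)/13400 = -1.6453e-03; σ = Eε = 191000 · -1.6453e-03 = -314.3 MPa.

-314 MPa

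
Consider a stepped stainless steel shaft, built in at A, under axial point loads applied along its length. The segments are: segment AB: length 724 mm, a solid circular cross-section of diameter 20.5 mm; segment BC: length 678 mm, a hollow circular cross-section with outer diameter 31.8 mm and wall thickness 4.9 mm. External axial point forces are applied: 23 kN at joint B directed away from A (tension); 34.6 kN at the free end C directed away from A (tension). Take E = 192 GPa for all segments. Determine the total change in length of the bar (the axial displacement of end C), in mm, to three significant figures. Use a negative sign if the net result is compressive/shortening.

Internal axial forces (sectioning from the free end, tension +): N_BC = 34.6 kN, N_AB = 57.6 kN.
A_AB = 330.1 mm².
A_BC = 414.1 mm².
δ_AB = 57600·724/(330.1·192000) = 0.6581 mm
δ_BC = 34600·678/(414.1·192000) = 0.2951 mm
δ = Σδ_i = 0.9531 mm.

0.953 mm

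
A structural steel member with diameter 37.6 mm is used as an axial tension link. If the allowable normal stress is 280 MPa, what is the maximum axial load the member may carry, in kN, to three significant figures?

A = 1110 mm².
P_max = σ_allow · A = 280 · 1110 = 310900 N = 310.9 kN.

311 kN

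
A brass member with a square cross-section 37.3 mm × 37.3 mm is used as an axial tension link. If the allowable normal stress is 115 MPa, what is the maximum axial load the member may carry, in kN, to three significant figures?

A = 1391 mm².
P_max = σ_allow · A = 115 · 1391 = 160000 N = 160 kN.

160 kN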